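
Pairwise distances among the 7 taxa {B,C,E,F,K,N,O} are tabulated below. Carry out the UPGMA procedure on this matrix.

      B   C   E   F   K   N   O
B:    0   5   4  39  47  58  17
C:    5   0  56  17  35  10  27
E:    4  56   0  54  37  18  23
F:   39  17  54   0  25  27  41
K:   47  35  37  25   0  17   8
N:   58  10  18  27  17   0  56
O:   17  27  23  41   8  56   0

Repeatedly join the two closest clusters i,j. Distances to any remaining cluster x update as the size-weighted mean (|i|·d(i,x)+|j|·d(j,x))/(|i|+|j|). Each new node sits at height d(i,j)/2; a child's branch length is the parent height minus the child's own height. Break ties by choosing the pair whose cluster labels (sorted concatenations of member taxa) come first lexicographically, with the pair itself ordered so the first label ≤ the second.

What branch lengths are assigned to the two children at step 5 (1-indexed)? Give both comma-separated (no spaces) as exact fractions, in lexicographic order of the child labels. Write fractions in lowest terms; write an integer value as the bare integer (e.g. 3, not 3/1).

1. join B+E (d=4) ⇒ BE; edges |B|=2, |E|=2
  updated: d(BE,C)=61/2, d(BE,F)=93/2, d(BE,K)=42, d(BE,N)=38, d(BE,O)=20
2. join K+O (d=8) ⇒ KO; edges |K|=4, |O|=4
  updated: d(BE,KO)=31, d(C,KO)=31, d(F,KO)=33, d(KO,N)=73/2
3. join C+N (d=10) ⇒ CN; edges |C|=5, |N|=5
  updated: d(BE,CN)=137/4, d(CN,F)=22, d(CN,KO)=135/4
4. join CN+F (d=22) ⇒ CFN; edges |CN|=6, |F|=11
  updated: d(BE,CFN)=115/3, d(CFN,KO)=67/2
5. join BE+KO (d=31) ⇒ BEKO; edges |BE|=27/2, |KO|=23/2
  updated: d(BEKO,CFN)=431/12
6. join BEKO+CFN (d=431/12) ⇒ BCEFKNO; edges |BEKO|=59/24, |CFN|=167/24
final tree: (((B:2,E:2):27/2,(K:4,O:4):23/2):59/24,((C:5,N:5):6,F:11):167/24)
total length: 881/12

27/2,23/2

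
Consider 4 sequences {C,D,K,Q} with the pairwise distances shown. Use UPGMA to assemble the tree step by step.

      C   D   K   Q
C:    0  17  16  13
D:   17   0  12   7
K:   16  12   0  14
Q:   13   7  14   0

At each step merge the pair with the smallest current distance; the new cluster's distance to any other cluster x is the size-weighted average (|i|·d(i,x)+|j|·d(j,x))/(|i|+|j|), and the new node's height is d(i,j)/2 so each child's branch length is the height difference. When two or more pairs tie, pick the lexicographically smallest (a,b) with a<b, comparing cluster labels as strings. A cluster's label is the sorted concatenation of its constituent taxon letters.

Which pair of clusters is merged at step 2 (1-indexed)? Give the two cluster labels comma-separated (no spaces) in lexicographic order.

DQ,K

1. join D+Q (d=7) ⇒ DQ; edges |D|=7/2, |Q|=7/2
  updated: d(C,DQ)=15, d(DQ,K)=13
2. join DQ+K (d=13) ⇒ DKQ; edges |DQ|=3, |K|=13/2
  updated: d(C,DKQ)=46/3
3. join C+DKQ (d=46/3) ⇒ CDKQ; edges |C|=23/3, |DKQ|=7/6
final tree: (C:23/3,((D:7/2,Q:7/2):3,K:13/2):7/6)
total length: 76/3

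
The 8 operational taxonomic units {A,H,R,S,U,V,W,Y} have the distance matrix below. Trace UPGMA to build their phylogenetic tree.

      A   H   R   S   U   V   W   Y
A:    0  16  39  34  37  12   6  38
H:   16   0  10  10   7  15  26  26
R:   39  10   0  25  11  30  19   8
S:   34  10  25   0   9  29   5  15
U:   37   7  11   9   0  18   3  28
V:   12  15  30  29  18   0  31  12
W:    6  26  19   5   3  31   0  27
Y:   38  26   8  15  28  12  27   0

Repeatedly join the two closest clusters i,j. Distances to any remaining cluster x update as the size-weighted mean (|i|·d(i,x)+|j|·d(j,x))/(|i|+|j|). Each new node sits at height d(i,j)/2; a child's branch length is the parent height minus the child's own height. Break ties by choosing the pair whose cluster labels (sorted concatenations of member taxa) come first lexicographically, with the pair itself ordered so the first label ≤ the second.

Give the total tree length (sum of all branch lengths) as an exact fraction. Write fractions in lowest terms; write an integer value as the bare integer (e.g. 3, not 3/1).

2767/48

1. join U+W (d=3) ⇒ UW; edges |U|=3/2, |W|=3/2
  updated: d(A,UW)=43/2, d(H,UW)=33/2, d(R,UW)=15, d(S,UW)=7, d(UW,V)=49/2, d(UW,Y)=55/2
2. join S+UW (d=7) ⇒ SUW; edges |S|=7/2, |UW|=2
  updated: d(A,SUW)=77/3, d(H,SUW)=43/3, d(R,SUW)=55/3, d(SUW,V)=26, d(SUW,Y)=70/3
3. join R+Y (d=8) ⇒ RY; edges |R|=4, |Y|=4
  updated: d(A,RY)=77/2, d(H,RY)=18, d(RY,SUW)=125/6, d(RY,V)=21
4. join A+V (d=12) ⇒ AV; edges |A|=6, |V|=6
  updated: d(AV,H)=31/2, d(AV,RY)=119/4, d(AV,SUW)=155/6
5. join H+SUW (d=43/3) ⇒ HSUW; edges |H|=43/6, |SUW|=11/3
  updated: d(AV,HSUW)=93/4, d(HSUW,RY)=161/8
6. join HSUW+RY (d=161/8) ⇒ HRSUWY; edges |HSUW|=139/48, |RY|=97/16
  updated: d(AV,HRSUWY)=305/12
7. join AV+HRSUWY (d=305/12) ⇒ AHRSUVWY; edges |AV|=161/24, |HRSUWY|=127/48
final tree: ((A:6,V:6):161/24,((H:43/6,(S:7/2,(U:3/2,W:3/2):2):11/3):139/48,(R:4,Y:4):97/16):127/48)
total length: 2767/48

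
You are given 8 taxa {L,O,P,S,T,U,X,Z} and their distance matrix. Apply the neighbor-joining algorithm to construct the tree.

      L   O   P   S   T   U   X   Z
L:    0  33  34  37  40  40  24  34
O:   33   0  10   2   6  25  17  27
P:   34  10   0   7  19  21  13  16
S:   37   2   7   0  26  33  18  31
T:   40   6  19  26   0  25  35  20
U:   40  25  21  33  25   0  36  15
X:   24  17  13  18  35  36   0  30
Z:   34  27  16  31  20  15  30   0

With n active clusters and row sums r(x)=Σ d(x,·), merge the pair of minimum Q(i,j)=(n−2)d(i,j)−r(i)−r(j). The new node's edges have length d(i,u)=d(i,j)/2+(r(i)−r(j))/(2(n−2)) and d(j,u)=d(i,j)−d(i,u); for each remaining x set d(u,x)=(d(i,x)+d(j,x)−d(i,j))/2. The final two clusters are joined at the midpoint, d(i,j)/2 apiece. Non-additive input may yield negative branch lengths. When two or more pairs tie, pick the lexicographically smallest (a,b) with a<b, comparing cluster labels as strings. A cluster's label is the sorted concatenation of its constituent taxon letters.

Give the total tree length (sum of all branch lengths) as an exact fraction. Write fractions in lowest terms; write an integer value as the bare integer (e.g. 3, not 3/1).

iteration 1: select U,Z (d=15, Q=-278); attach at lengths (28/3, 17/3); label the merged cluster UZ
  updated: d(L,UZ)=59/2, d(O,UZ)=37/2, d(P,UZ)=11, d(S,UZ)=49/2, d(T,UZ)=15, d(UZ,X)=51/2
iteration 2: select L,X (d=24, Q=-210); attach at lengths (37/2, 11/2); label the merged cluster LX
  updated: d(LX,O)=13, d(LX,P)=23/2, d(LX,S)=31/2, d(LX,T)=51/2, d(LX,UZ)=31/2
iteration 3: select O,T (d=6, Q=-117); attach at lengths (-9/4, 33/4); label the merged cluster OT
  updated: d(LX,OT)=65/4, d(OT,P)=23/2, d(OT,S)=11, d(OT,UZ)=55/4
iteration 4: select P,S (d=7, Q=-78); attach at lengths (2/3, 19/3); label the merged cluster PS
  updated: d(LX,PS)=10, d(OT,PS)=31/4, d(PS,UZ)=57/4
iteration 5: select LX,UZ (d=31/2, Q=-217/4); attach at lengths (117/16, 131/16); label the merged cluster LUXZ
  updated: d(LUXZ,OT)=29/4, d(LUXZ,PS)=35/8
iteration 6: select LUXZ,OT (d=29/4, Q=-155/8); attach at lengths (31/16, 85/16); label the merged cluster LOTUXZ
  updated: d(LOTUXZ,PS)=39/16
iteration 7: select LOTUXZ,PS (d=39/16); attach at lengths (39/32, 39/32); label the merged cluster LOPSTUXZ
final tree: ((((L:37/2,X:11/2):117/16,(U:28/3,Z:17/3):131/16):31/16,(O:-9/4,T:33/4):85/16):39/32,(P:2/3,S:19/3):39/32)
total length: 1235/16

1235/16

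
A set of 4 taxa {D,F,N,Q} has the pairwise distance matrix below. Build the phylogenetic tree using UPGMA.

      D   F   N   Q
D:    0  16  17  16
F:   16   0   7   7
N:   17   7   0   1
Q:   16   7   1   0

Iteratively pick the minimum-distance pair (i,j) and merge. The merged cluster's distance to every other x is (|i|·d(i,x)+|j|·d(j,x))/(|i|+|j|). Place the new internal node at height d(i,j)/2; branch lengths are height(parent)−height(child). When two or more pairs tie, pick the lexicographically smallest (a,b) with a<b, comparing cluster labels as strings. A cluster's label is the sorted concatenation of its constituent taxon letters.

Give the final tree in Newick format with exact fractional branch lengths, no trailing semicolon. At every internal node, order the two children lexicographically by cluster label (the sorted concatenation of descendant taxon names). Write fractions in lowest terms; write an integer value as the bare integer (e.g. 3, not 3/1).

1. join N+Q (d=1) ⇒ NQ; edges |N|=1/2, |Q|=1/2
  updated: d(D,NQ)=33/2, d(F,NQ)=7
2. join F+NQ (d=7) ⇒ FNQ; edges |F|=7/2, |NQ|=3
  updated: d(D,FNQ)=49/3
3. join D+FNQ (d=49/3) ⇒ DFNQ; edges |D|=49/6, |FNQ|=14/3
final tree: (D:49/6,(F:7/2,(N:1/2,Q:1/2):3):14/3)
total length: 61/3

(D:49/6,(F:7/2,(N:1/2,Q:1/2):3):14/3)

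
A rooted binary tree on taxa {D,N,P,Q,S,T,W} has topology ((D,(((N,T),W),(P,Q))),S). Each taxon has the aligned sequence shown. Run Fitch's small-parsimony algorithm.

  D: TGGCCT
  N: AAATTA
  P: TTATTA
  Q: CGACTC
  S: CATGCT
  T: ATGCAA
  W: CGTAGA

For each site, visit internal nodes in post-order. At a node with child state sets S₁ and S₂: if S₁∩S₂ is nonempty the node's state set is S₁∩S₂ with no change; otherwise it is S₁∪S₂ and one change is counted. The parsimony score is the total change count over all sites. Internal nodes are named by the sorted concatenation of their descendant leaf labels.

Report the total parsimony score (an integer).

20

[col 0] NT: children N:{A}, T:{A} ∩→ {A}; cost 0
[col 0] NTW: children NT:{A}, W:{C} ∪→ {A,C}; cost 1
[col 0] PQ: children P:{T}, Q:{C} ∪→ {C,T}; cost 1
[col 0] NPQTW: children NTW:{A,C}, PQ:{C,T} ∩→ {C}; cost 0
[col 0] DNPQTW: children D:{T}, NPQTW:{C} ∪→ {C,T}; cost 1
[col 0] DNPQSTW: children DNPQTW:{C,T}, S:{C} ∩→ {C}; cost 0
[col 1] NT: children N:{A}, T:{T} ∪→ {A,T}; cost 1
[col 1] NTW: children NT:{A,T}, W:{G} ∪→ {A,G,T}; cost 1
[col 1] PQ: children P:{T}, Q:{G} ∪→ {G,T}; cost 1
[col 1] NPQTW: children NTW:{A,G,T}, PQ:{G,T} ∩→ {G,T}; cost 0
[col 1] DNPQTW: children D:{G}, NPQTW:{G,T} ∩→ {G}; cost 0
[col 1] DNPQSTW: children DNPQTW:{G}, S:{A} ∪→ {A,G}; cost 1
[col 2] NT: children N:{A}, T:{G} ∪→ {A,G}; cost 1
[col 2] NTW: children NT:{A,G}, W:{T} ∪→ {A,G,T}; cost 1
[col 2] PQ: children P:{A}, Q:{A} ∩→ {A}; cost 0
[col 2] NPQTW: children NTW:{A,G,T}, PQ:{A} ∩→ {A}; cost 0
[col 2] DNPQTW: children D:{G}, NPQTW:{A} ∪→ {A,G}; cost 1
[col 2] DNPQSTW: children DNPQTW:{A,G}, S:{T} ∪→ {A,G,T}; cost 1
[col 3] NT: children N:{T}, T:{C} ∪→ {C,T}; cost 1
[col 3] NTW: children NT:{C,T}, W:{A} ∪→ {A,C,T}; cost 1
[col 3] PQ: children P:{T}, Q:{C} ∪→ {C,T}; cost 1
[col 3] NPQTW: children NTW:{A,C,T}, PQ:{C,T} ∩→ {C,T}; cost 0
[col 3] DNPQTW: children D:{C}, NPQTW:{C,T} ∩→ {C}; cost 0
[col 3] DNPQSTW: children DNPQTW:{C}, S:{G} ∪→ {C,G}; cost 1
[col 4] NT: children N:{T}, T:{A} ∪→ {A,T}; cost 1
[col 4] NTW: children NT:{A,T}, W:{G} ∪→ {A,G,T}; cost 1
[col 4] PQ: children P:{T}, Q:{T} ∩→ {T}; cost 0
[col 4] NPQTW: children NTW:{A,G,T}, PQ:{T} ∩→ {T}; cost 0
[col 4] DNPQTW: children D:{C}, NPQTW:{T} ∪→ {C,T}; cost 1
[col 4] DNPQSTW: children DNPQTW:{C,T}, S:{C} ∩→ {C}; cost 0
[col 5] NT: children N:{A}, T:{A} ∩→ {A}; cost 0
[col 5] NTW: children NT:{A}, W:{A} ∩→ {A}; cost 0
[col 5] PQ: children P:{A}, Q:{C} ∪→ {A,C}; cost 1
[col 5] NPQTW: children NTW:{A}, PQ:{A,C} ∩→ {A}; cost 0
[col 5] DNPQTW: children D:{T}, NPQTW:{A} ∪→ {A,T}; cost 1
[col 5] DNPQSTW: children DNPQTW:{A,T}, S:{T} ∩→ {T}; cost 0
per-site changes: [3, 4, 4, 4, 3, 2]; total = 20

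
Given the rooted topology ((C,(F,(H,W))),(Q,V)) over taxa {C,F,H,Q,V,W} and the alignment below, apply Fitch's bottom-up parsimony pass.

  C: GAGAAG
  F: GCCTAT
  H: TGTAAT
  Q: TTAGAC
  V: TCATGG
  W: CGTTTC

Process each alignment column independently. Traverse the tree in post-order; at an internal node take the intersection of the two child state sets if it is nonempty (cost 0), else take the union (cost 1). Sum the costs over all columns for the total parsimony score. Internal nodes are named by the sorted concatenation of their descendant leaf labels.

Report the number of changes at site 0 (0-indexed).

HW@0: {T} ∪ {C} = {C,T} (union, +1)
FHW@0: {G} ∪ {C,T} = {C,G,T} (union, +1)
CFHW@0: {G} ∩ {C,G,T} = {G} (intersection, +0)
QV@0: {T} ∩ {T} = {T} (intersection, +0)
CFHQVW@0: {G} ∪ {T} = {G,T} (union, +1)
HW@1: {G} ∩ {G} = {G} (intersection, +0)
FHW@1: {C} ∪ {G} = {C,G} (union, +1)
CFHW@1: {A} ∪ {C,G} = {A,C,G} (union, +1)
QV@1: {T} ∪ {C} = {C,T} (union, +1)
CFHQVW@1: {A,C,G} ∩ {C,T} = {C} (intersection, +0)
HW@2: {T} ∩ {T} = {T} (intersection, +0)
FHW@2: {C} ∪ {T} = {C,T} (union, +1)
CFHW@2: {G} ∪ {C,T} = {C,G,T} (union, +1)
QV@2: {A} ∩ {A} = {A} (intersection, +0)
CFHQVW@2: {C,G,T} ∪ {A} = {A,C,G,T} (union, +1)
HW@3: {A} ∪ {T} = {A,T} (union, +1)
FHW@3: {T} ∩ {A,T} = {T} (intersection, +0)
CFHW@3: {A} ∪ {T} = {A,T} (union, +1)
QV@3: {G} ∪ {T} = {G,T} (union, +1)
CFHQVW@3: {A,T} ∩ {G,T} = {T} (intersection, +0)
HW@4: {A} ∪ {T} = {A,T} (union, +1)
FHW@4: {A} ∩ {A,T} = {A} (intersection, +0)
CFHW@4: {A} ∩ {A} = {A} (intersection, +0)
QV@4: {A} ∪ {G} = {A,G} (union, +1)
CFHQVW@4: {A} ∩ {A,G} = {A} (intersection, +0)
HW@5: {T} ∪ {C} = {C,T} (union, +1)
FHW@5: {T} ∩ {C,T} = {T} (intersection, +0)
CFHW@5: {G} ∪ {T} = {G,T} (union, +1)
QV@5: {C} ∪ {G} = {C,G} (union, +1)
CFHQVW@5: {G,T} ∩ {C,G} = {G} (intersection, +0)
per-site changes: [3, 3, 3, 3, 2, 3]; total = 17

3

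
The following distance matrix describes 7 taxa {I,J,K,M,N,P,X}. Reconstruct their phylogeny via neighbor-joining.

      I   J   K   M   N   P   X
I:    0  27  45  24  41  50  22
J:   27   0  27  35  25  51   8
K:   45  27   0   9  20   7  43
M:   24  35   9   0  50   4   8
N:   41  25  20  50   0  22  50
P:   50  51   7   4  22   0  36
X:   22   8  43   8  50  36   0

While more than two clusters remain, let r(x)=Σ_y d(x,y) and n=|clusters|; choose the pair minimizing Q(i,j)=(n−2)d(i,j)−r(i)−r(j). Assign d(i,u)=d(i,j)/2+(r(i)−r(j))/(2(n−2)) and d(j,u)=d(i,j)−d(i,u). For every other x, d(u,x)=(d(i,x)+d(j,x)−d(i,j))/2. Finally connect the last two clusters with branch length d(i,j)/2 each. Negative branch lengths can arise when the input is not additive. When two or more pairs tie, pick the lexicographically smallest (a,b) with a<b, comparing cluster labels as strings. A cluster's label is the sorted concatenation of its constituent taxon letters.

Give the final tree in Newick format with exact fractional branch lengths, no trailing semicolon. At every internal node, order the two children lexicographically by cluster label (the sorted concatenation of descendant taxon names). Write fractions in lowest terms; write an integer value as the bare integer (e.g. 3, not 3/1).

(((((I:241/16,(J:23/5,X:17/5):87/16):77/8,M:7/8):363/32,P:85/32):59/32,K:39/32):601/64,N:601/64)

step 1: merge (J,X) at d=8, Q=-300; branch lengths J→23/5, X→17/5; new cluster JX
  updated: d(I,JX)=41/2, d(JX,K)=31, d(JX,M)=35/2, d(JX,N)=67/2, d(JX,P)=79/2
step 2: merge (I,JX) at d=41/2, Q=-481/2; branch lengths I→241/16, JX→87/16; new cluster IJX
  updated: d(IJX,K)=111/4, d(IJX,M)=21/2, d(IJX,N)=27, d(IJX,P)=69/2
step 3: merge (IJX,M) at d=21/2, Q=-567/4; branch lengths IJX→77/8, M→7/8; new cluster IJMX
  updated: d(IJMX,K)=105/8, d(IJMX,N)=133/4, d(IJMX,P)=14
step 4: merge (IJMX,P) at d=14, Q=-603/8; branch lengths IJMX→363/32, P→85/32; new cluster IJMPX
  updated: d(IJMPX,K)=49/16, d(IJMPX,N)=165/8
step 5: merge (IJMPX,K) at d=49/16, Q=-699/16; branch lengths IJMPX→59/32, K→39/32; new cluster IJKMPX
  updated: d(IJKMPX,N)=601/32
step 6: merge (IJKMPX,N) at d=601/32; branch lengths IJKMPX→601/64, N→601/64; new cluster IJKMNPX
final tree: (((((I:241/16,(J:23/5,X:17/5):87/16):77/8,M:7/8):363/32,P:85/32):59/32,K:39/32):601/64,N:601/64)
total length: 2395/32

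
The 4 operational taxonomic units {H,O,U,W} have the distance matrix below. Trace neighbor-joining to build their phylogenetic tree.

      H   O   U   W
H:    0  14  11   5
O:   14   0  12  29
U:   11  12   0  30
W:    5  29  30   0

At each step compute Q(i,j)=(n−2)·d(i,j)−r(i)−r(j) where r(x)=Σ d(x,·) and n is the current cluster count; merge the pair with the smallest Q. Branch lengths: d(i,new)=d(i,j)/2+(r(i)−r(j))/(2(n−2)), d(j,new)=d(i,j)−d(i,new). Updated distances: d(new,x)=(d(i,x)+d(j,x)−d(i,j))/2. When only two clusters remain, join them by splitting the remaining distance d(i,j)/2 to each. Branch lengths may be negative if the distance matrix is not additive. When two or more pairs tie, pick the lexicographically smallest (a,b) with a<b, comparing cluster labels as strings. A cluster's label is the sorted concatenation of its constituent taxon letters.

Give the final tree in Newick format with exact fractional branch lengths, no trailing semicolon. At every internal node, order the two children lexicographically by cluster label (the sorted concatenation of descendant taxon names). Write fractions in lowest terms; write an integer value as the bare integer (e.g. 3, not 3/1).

(((H:-6,W:11):25/2,O:13/2):11/4,U:11/4)

iteration 1: select H,W (d=5, Q=-84); attach at lengths (-6, 11); label the merged cluster HW
  updated: d(HW,O)=19, d(HW,U)=18
iteration 2: select HW,O (d=19, Q=-49); attach at lengths (25/2, 13/2); label the merged cluster HOW
  updated: d(HOW,U)=11/2
iteration 3: select HOW,U (d=11/2); attach at lengths (11/4, 11/4); label the merged cluster HOUW
final tree: (((H:-6,W:11):25/2,O:13/2):11/4,U:11/4)
total length: 59/2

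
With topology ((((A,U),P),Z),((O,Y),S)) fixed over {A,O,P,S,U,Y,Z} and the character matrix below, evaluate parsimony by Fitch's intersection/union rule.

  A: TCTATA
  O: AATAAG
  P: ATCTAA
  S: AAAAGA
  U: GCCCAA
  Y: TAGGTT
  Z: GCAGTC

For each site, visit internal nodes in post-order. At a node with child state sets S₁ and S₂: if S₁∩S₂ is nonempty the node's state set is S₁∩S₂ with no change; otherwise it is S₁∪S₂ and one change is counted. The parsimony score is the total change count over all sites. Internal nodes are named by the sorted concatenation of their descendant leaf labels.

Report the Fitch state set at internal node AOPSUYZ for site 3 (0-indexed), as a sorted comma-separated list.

[col 0] AU: children A:{T}, U:{G} ∪→ {G,T}; cost 1
[col 0] APU: children AU:{G,T}, P:{A} ∪→ {A,G,T}; cost 1
[col 0] APUZ: children APU:{A,G,T}, Z:{G} ∩→ {G}; cost 0
[col 0] OY: children O:{A}, Y:{T} ∪→ {A,T}; cost 1
[col 0] OSY: children OY:{A,T}, S:{A} ∩→ {A}; cost 0
[col 0] AOPSUYZ: children APUZ:{G}, OSY:{A} ∪→ {A,G}; cost 1
[col 1] AU: children A:{C}, U:{C} ∩→ {C}; cost 0
[col 1] APU: children AU:{C}, P:{T} ∪→ {C,T}; cost 1
[col 1] APUZ: children APU:{C,T}, Z:{C} ∩→ {C}; cost 0
[col 1] OY: children O:{A}, Y:{A} ∩→ {A}; cost 0
[col 1] OSY: children OY:{A}, S:{A} ∩→ {A}; cost 0
[col 1] AOPSUYZ: children APUZ:{C}, OSY:{A} ∪→ {A,C}; cost 1
[col 2] AU: children A:{T}, U:{C} ∪→ {C,T}; cost 1
[col 2] APU: children AU:{C,T}, P:{C} ∩→ {C}; cost 0
[col 2] APUZ: children APU:{C}, Z:{A} ∪→ {A,C}; cost 1
[col 2] OY: children O:{T}, Y:{G} ∪→ {G,T}; cost 1
[col 2] OSY: children OY:{G,T}, S:{A} ∪→ {A,G,T}; cost 1
[col 2] AOPSUYZ: children APUZ:{A,C}, OSY:{A,G,T} ∩→ {A}; cost 0
[col 3] AU: children A:{A}, U:{C} ∪→ {A,C}; cost 1
[col 3] APU: children AU:{A,C}, P:{T} ∪→ {A,C,T}; cost 1
[col 3] APUZ: children APU:{A,C,T}, Z:{G} ∪→ {A,C,G,T}; cost 1
[col 3] OY: children O:{A}, Y:{G} ∪→ {A,G}; cost 1
[col 3] OSY: children OY:{A,G}, S:{A} ∩→ {A}; cost 0
[col 3] AOPSUYZ: children APUZ:{A,C,G,T}, OSY:{A} ∩→ {A}; cost 0
[col 4] AU: children A:{T}, U:{A} ∪→ {A,T}; cost 1
[col 4] APU: children AU:{A,T}, P:{A} ∩→ {A}; cost 0
[col 4] APUZ: children APU:{A}, Z:{T} ∪→ {A,T}; cost 1
[col 4] OY: children O:{A}, Y:{T} ∪→ {A,T}; cost 1
[col 4] OSY: children OY:{A,T}, S:{G} ∪→ {A,G,T}; cost 1
[col 4] AOPSUYZ: children APUZ:{A,T}, OSY:{A,G,T} ∩→ {A,T}; cost 0
[col 5] AU: children A:{A}, U:{A} ∩→ {A}; cost 0
[col 5] APU: children AU:{A}, P:{A} ∩→ {A}; cost 0
[col 5] APUZ: children APU:{A}, Z:{C} ∪→ {A,C}; cost 1
[col 5] OY: children O:{G}, Y:{T} ∪→ {G,T}; cost 1
[col 5] OSY: children OY:{G,T}, S:{A} ∪→ {A,G,T}; cost 1
[col 5] AOPSUYZ: children APUZ:{A,C}, OSY:{A,G,T} ∩→ {A}; cost 0
per-site changes: [4, 2, 4, 4, 4, 3]; total = 21

A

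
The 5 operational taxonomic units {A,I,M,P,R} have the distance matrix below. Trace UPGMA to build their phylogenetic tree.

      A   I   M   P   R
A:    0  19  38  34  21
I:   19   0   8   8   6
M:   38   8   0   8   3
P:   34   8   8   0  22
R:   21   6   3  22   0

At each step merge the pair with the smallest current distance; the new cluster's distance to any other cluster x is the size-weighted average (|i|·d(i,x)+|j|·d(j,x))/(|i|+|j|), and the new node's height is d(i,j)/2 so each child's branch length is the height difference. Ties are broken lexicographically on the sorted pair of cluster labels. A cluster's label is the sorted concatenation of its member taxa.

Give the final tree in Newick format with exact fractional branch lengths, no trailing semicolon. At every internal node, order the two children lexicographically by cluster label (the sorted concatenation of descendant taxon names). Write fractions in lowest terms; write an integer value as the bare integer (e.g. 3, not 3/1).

step 1: merge (M,R) at d=3; branch lengths M→3/2, R→3/2; new cluster MR
  updated: d(A,MR)=59/2, d(I,MR)=7, d(MR,P)=15
step 2: merge (I,MR) at d=7; branch lengths I→7/2, MR→2; new cluster IMR
  updated: d(A,IMR)=26, d(IMR,P)=38/3
step 3: merge (IMR,P) at d=38/3; branch lengths IMR→17/6, P→19/3; new cluster IMPR
  updated: d(A,IMPR)=28
step 4: merge (A,IMPR) at d=28; branch lengths A→14, IMPR→23/3; new cluster AIMPR
final tree: (A:14,((I:7/2,(M:3/2,R:3/2):2):17/6,P:19/3):23/3)
total length: 118/3

(A:14,((I:7/2,(M:3/2,R:3/2):2):17/6,P:19/3):23/3)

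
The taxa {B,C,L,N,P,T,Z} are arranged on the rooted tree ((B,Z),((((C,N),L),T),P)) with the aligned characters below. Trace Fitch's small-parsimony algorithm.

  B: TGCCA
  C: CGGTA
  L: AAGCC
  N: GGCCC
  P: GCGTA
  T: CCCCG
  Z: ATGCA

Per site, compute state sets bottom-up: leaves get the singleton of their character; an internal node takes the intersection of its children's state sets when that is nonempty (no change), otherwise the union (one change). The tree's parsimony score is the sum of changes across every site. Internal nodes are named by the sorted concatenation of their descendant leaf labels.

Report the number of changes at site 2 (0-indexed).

site 0, node BZ: B={T} ∪ Z={A} → {A,T} (+1)
site 0, node CN: C={C} ∪ N={G} → {C,G} (+1)
site 0, node CLN: CN={C,G} ∪ L={A} → {A,C,G} (+1)
site 0, node CLNT: CLN={A,C,G} ∩ T={C} → {C} (+0)
site 0, node CLNPT: CLNT={C} ∪ P={G} → {C,G} (+1)
site 0, node BCLNPTZ: BZ={A,T} ∪ CLNPT={C,G} → {A,C,G,T} (+1)
site 1, node BZ: B={G} ∪ Z={T} → {G,T} (+1)
site 1, node CN: C={G} ∩ N={G} → {G} (+0)
site 1, node CLN: CN={G} ∪ L={A} → {A,G} (+1)
site 1, node CLNT: CLN={A,G} ∪ T={C} → {A,C,G} (+1)
site 1, node CLNPT: CLNT={A,C,G} ∩ P={C} → {C} (+0)
site 1, node BCLNPTZ: BZ={G,T} ∪ CLNPT={C} → {C,G,T} (+1)
site 2, node BZ: B={C} ∪ Z={G} → {C,G} (+1)
site 2, node CN: C={G} ∪ N={C} → {C,G} (+1)
site 2, node CLN: CN={C,G} ∩ L={G} → {G} (+0)
site 2, node CLNT: CLN={G} ∪ T={C} → {C,G} (+1)
site 2, node CLNPT: CLNT={C,G} ∩ P={G} → {G} (+0)
site 2, node BCLNPTZ: BZ={C,G} ∩ CLNPT={G} → {G} (+0)
site 3, node BZ: B={C} ∩ Z={C} → {C} (+0)
site 3, node CN: C={T} ∪ N={C} → {C,T} (+1)
site 3, node CLN: CN={C,T} ∩ L={C} → {C} (+0)
site 3, node CLNT: CLN={C} ∩ T={C} → {C} (+0)
site 3, node CLNPT: CLNT={C} ∪ P={T} → {C,T} (+1)
site 3, node BCLNPTZ: BZ={C} ∩ CLNPT={C,T} → {C} (+0)
site 4, node BZ: B={A} ∩ Z={A} → {A} (+0)
site 4, node CN: C={A} ∪ N={C} → {A,C} (+1)
site 4, node CLN: CN={A,C} ∩ L={C} → {C} (+0)
site 4, node CLNT: CLN={C} ∪ T={G} → {C,G} (+1)
site 4, node CLNPT: CLNT={C,G} ∪ P={A} → {A,C,G} (+1)
site 4, node BCLNPTZ: BZ={A} ∩ CLNPT={A,C,G} → {A} (+0)
per-site changes: [5, 4, 3, 2, 3]; total = 17

3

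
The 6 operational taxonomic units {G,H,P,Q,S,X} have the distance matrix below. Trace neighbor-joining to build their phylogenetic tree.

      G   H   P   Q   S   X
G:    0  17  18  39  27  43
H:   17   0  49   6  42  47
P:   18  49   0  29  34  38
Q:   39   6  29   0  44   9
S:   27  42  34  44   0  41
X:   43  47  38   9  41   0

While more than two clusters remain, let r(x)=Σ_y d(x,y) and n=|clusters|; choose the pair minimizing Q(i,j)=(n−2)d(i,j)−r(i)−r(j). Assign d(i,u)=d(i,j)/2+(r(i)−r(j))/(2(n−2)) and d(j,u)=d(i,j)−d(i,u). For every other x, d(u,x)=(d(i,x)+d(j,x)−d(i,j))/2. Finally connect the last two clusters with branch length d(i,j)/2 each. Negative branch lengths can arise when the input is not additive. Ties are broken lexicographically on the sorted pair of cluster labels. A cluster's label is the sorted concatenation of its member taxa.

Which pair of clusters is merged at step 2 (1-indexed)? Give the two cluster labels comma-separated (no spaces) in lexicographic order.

H,QX

1. join Q+X (d=9, Q=-269) ⇒ QX; edges |Q|=-15/8, |X|=87/8
  updated: d(G,QX)=73/2, d(H,QX)=22, d(P,QX)=29, d(QX,S)=38
2. join H+QX (d=22, Q=-379/2) ⇒ HQX; edges |H|=47/4, |QX|=41/4
  updated: d(G,HQX)=63/4, d(HQX,P)=28, d(HQX,S)=29
3. join G+P (d=18, Q=-419/4) ⇒ GP; edges |G|=67/16, |P|=221/16
  updated: d(GP,HQX)=103/8, d(GP,S)=43/2
4. join GP+HQX (d=103/8, Q=-507/8) ⇒ GHPQX; edges |GP|=43/16, |HQX|=163/16
  updated: d(GHPQX,S)=301/16
5. join GHPQX+S (d=301/16) ⇒ GHPQSX; edges |GHPQX|=301/32, |S|=301/32
final tree: (((G:67/16,P:221/16):43/16,(H:47/4,(Q:-15/8,X:87/8):41/4):163/16):301/32,S:301/32)
total length: 1291/16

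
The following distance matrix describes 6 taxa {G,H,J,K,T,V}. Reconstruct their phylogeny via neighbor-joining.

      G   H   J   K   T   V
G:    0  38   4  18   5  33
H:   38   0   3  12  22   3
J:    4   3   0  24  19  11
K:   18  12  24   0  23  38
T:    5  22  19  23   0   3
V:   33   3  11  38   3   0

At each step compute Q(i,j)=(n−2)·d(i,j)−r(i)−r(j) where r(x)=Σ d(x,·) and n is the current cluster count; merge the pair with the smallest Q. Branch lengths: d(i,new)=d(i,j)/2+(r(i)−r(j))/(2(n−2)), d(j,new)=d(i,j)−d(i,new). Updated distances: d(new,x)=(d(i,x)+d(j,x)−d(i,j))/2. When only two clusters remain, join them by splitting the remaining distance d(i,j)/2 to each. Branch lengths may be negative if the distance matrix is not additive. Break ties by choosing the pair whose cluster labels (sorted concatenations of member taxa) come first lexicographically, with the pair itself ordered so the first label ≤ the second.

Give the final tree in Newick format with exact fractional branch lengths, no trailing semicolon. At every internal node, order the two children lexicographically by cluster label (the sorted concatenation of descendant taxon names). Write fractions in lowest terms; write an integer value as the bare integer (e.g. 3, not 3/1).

step 1: merge (H,V) at d=3, Q=-154; branch lengths H→1/4, V→11/4; new cluster HV
  updated: d(G,HV)=34, d(HV,J)=11/2, d(HV,K)=47/2, d(HV,T)=11
step 2: merge (HV,J) at d=11/2, Q=-110; branch lengths HV→19/3, J→-5/6; new cluster HJV
  updated: d(G,HJV)=65/4, d(HJV,K)=21, d(HJV,T)=49/4
step 3: merge (G,T) at d=5, Q=-139/2; branch lengths G→9/4, T→11/4; new cluster GT
  updated: d(GT,HJV)=47/4, d(GT,K)=18
step 4: merge (GT,HJV) at d=47/4, Q=-203/4; branch lengths GT→35/8, HJV→59/8; new cluster GHJTV
  updated: d(GHJTV,K)=109/8
step 5: merge (GHJTV,K) at d=109/8; branch lengths GHJTV→109/16, K→109/16; new cluster GHJKTV
final tree: (((G:9/4,T:11/4):35/8,((H:1/4,V:11/4):19/3,J:-5/6):59/8):109/16,K:109/16)
total length: 311/8

(((G:9/4,T:11/4):35/8,((H:1/4,V:11/4):19/3,J:-5/6):59/8):109/16,K:109/16)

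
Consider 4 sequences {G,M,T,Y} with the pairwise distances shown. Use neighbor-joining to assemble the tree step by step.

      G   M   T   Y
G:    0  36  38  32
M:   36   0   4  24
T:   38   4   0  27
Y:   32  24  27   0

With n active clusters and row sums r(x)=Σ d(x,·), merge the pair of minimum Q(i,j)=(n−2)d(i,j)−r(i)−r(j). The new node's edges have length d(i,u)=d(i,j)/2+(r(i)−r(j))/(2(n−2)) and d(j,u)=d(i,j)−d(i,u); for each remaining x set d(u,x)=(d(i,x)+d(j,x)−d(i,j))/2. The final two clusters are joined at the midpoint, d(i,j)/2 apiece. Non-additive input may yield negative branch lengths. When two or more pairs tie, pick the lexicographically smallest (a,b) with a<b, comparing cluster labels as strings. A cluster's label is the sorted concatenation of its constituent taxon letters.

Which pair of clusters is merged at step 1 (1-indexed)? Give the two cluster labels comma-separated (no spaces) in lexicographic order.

G,Y

1. join G+Y (d=32, Q=-125) ⇒ GY; edges |G|=87/4, |Y|=41/4
  updated: d(GY,M)=14, d(GY,T)=33/2
2. join GY+M (d=14, Q=-69/2) ⇒ GMY; edges |GY|=53/4, |M|=3/4
  updated: d(GMY,T)=13/4
3. join GMY+T (d=13/4) ⇒ GMTY; edges |GMY|=13/8, |T|=13/8
final tree: (((G:87/4,Y:41/4):53/4,M:3/4):13/8,T:13/8)
total length: 197/4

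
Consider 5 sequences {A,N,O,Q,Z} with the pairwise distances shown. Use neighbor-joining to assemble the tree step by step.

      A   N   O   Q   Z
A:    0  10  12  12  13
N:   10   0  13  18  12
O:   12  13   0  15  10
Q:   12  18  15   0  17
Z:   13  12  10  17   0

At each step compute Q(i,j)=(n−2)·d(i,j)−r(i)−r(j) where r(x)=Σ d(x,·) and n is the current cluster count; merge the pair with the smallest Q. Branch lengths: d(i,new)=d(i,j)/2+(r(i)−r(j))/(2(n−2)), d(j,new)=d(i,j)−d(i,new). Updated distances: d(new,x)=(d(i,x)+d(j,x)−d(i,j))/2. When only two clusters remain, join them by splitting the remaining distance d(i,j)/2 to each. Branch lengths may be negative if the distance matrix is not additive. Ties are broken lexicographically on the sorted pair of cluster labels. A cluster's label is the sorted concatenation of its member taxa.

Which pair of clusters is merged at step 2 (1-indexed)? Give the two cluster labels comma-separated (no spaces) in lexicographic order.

AQ,N

1. join A+Q (d=12, Q=-73) ⇒ AQ; edges |A|=7/2, |Q|=17/2
  updated: d(AQ,N)=8, d(AQ,O)=15/2, d(AQ,Z)=9
2. join AQ+N (d=8, Q=-83/2) ⇒ ANQ; edges |AQ|=15/8, |N|=49/8
  updated: d(ANQ,O)=25/4, d(ANQ,Z)=13/2
3. join ANQ+O (d=25/4, Q=-91/4) ⇒ ANOQ; edges |ANQ|=11/8, |O|=39/8
  updated: d(ANOQ,Z)=41/8
4. join ANOQ+Z (d=41/8) ⇒ ANOQZ; edges |ANOQ|=41/16, |Z|=41/16
final tree: ((((A:7/2,Q:17/2):15/8,N:49/8):11/8,O:39/8):41/16,Z:41/16)
total length: 251/8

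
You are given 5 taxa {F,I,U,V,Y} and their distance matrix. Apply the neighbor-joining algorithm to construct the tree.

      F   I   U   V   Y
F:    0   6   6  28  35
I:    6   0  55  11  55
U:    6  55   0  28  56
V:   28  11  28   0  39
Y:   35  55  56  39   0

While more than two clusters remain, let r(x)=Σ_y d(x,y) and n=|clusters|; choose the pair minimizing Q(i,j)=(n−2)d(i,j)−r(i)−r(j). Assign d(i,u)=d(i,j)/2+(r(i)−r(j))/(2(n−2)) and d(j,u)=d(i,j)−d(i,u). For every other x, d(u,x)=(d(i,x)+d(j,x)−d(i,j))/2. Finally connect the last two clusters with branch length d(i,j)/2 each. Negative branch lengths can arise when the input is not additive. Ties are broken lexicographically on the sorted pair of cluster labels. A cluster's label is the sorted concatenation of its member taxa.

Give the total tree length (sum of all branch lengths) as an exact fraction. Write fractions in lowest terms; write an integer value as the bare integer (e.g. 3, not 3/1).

555/8

iteration 1: select F,U (d=6, Q=-202); attach at lengths (-26/3, 44/3); label the merged cluster FU
  updated: d(FU,I)=55/2, d(FU,V)=25, d(FU,Y)=85/2
iteration 2: select FU,Y (d=85/2, Q=-293/2); attach at lengths (87/8, 253/8); label the merged cluster FUY
  updated: d(FUY,I)=20, d(FUY,V)=43/4
iteration 3: select FUY,I (d=20, Q=-167/4); attach at lengths (79/8, 81/8); label the merged cluster FIUY
  updated: d(FIUY,V)=7/8
iteration 4: select FIUY,V (d=7/8); attach at lengths (7/16, 7/16); label the merged cluster FIUVY
final tree: ((((F:-26/3,U:44/3):87/8,Y:253/8):79/8,I:81/8):7/16,V:7/16)
total length: 555/8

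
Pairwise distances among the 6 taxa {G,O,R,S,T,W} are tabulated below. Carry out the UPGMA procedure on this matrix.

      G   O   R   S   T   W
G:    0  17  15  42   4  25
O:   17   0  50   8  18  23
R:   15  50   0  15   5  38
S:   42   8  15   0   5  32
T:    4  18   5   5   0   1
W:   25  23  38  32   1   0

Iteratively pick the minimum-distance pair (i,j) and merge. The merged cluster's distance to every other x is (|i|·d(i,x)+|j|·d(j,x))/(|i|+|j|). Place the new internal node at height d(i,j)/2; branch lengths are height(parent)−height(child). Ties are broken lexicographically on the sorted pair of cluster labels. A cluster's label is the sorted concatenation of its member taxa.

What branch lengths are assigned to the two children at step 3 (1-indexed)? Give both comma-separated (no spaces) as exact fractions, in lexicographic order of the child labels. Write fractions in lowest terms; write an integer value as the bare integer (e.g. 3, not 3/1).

29/4,27/4

iteration 1: select T,W (d=1); attach at lengths (1/2, 1/2); label the merged cluster TW
  updated: d(G,TW)=29/2, d(O,TW)=41/2, d(R,TW)=43/2, d(S,TW)=37/2
iteration 2: select O,S (d=8); attach at lengths (4, 4); label the merged cluster OS
  updated: d(G,OS)=59/2, d(OS,R)=65/2, d(OS,TW)=39/2
iteration 3: select G,TW (d=29/2); attach at lengths (29/4, 27/4); label the merged cluster GTW
  updated: d(GTW,OS)=137/6, d(GTW,R)=58/3
iteration 4: select GTW,R (d=58/3); attach at lengths (29/12, 29/3); label the merged cluster GRTW
  updated: d(GRTW,OS)=101/4
iteration 5: select GRTW,OS (d=101/4); attach at lengths (71/24, 69/8); label the merged cluster GORSTW
final tree: (((G:29/4,(T:1/2,W:1/2):27/4):29/12,R:29/3):71/24,(O:4,S:4):69/8)
total length: 140/3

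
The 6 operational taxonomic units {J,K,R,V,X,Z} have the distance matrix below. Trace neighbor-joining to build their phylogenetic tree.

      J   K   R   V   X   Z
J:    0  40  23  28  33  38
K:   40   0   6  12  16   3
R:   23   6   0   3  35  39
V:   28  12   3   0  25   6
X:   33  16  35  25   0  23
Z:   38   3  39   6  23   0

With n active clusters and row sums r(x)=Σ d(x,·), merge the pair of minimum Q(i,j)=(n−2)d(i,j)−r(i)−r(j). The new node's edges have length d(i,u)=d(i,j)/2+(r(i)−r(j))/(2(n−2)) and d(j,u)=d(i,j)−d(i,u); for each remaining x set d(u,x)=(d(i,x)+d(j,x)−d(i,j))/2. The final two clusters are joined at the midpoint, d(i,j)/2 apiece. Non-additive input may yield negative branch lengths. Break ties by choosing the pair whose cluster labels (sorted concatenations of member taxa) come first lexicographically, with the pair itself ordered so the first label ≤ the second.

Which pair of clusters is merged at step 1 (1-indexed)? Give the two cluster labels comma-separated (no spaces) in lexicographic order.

iteration 1: select J,R (d=23, Q=-176); attach at lengths (37/2, 9/2); label the merged cluster JR
  updated: d(JR,K)=23/2, d(JR,V)=4, d(JR,X)=45/2, d(JR,Z)=27
iteration 2: select JR,V (d=4, Q=-100); attach at lengths (5, -1); label the merged cluster JRV
  updated: d(JRV,K)=39/4, d(JRV,X)=87/4, d(JRV,Z)=29/2
iteration 3: select JRV,X (d=87/4, Q=-253/4); attach at lengths (115/16, 233/16); label the merged cluster JRVX
  updated: d(JRVX,K)=2, d(JRVX,Z)=63/8
iteration 4: select JRVX,K (d=2, Q=-103/8); attach at lengths (55/16, -23/16); label the merged cluster JKRVX
  updated: d(JKRVX,Z)=71/16
iteration 5: select JKRVX,Z (d=71/16); attach at lengths (71/32, 71/32); label the merged cluster JKRVXZ
final tree: (((((J:37/2,R:9/2):5,V:-1):115/16,X:233/16):55/16,K:-23/16):71/32,Z:71/32)
total length: 883/16

J,R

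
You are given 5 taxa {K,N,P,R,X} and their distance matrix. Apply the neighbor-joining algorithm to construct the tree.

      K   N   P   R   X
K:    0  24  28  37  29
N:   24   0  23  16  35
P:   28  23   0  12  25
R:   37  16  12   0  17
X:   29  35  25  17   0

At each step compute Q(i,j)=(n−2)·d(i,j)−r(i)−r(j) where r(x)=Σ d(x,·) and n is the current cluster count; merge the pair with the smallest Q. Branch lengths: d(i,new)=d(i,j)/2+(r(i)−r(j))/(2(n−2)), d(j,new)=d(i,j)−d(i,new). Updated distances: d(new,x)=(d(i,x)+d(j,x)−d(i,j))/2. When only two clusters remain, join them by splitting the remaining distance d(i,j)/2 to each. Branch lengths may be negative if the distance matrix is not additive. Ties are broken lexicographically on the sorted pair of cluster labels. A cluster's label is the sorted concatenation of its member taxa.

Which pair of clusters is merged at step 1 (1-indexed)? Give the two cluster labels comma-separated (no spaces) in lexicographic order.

K,N

step 1: merge (K,N) at d=24, Q=-144; branch lengths K→46/3, N→26/3; new cluster KN
  updated: d(KN,P)=27/2, d(KN,R)=29/2, d(KN,X)=20
step 2: merge (KN,P) at d=27/2, Q=-143/2; branch lengths KN→49/8, P→59/8; new cluster KNP
  updated: d(KNP,R)=13/2, d(KNP,X)=63/4
step 3: merge (KNP,R) at d=13/2, Q=-157/4; branch lengths KNP→21/8, R→31/8; new cluster KNPR
  updated: d(KNPR,X)=105/8
step 4: merge (KNPR,X) at d=105/8; branch lengths KNPR→105/16, X→105/16; new cluster KNPRX
final tree: ((((K:46/3,N:26/3):49/8,P:59/8):21/8,R:31/8):105/16,X:105/16)
total length: 457/8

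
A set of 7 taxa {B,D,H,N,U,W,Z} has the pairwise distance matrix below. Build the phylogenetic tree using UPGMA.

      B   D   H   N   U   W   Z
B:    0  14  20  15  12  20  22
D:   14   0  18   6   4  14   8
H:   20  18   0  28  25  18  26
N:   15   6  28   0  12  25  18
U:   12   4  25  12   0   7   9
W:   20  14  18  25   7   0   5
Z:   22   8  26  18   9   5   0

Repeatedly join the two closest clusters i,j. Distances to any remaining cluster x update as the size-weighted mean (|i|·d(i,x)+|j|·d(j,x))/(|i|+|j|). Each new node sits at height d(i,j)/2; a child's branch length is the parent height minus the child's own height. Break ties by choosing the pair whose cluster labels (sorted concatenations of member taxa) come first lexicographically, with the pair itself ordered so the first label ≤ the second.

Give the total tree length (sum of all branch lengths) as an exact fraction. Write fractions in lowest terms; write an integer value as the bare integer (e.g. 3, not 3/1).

1. join D+U (d=4) ⇒ DU; edges |D|=2, |U|=2
  updated: d(B,DU)=13, d(DU,H)=43/2, d(DU,N)=9, d(DU,W)=21/2, d(DU,Z)=17/2
2. join W+Z (d=5) ⇒ WZ; edges |W|=5/2, |Z|=5/2
  updated: d(B,WZ)=21, d(DU,WZ)=19/2, d(H,WZ)=22, d(N,WZ)=43/2
3. join DU+N (d=9) ⇒ DNU; edges |DU|=5/2, |N|=9/2
  updated: d(B,DNU)=41/3, d(DNU,H)=71/3, d(DNU,WZ)=27/2
4. join DNU+WZ (d=27/2) ⇒ DNUWZ; edges |DNU|=9/4, |WZ|=17/4
  updated: d(B,DNUWZ)=83/5, d(DNUWZ,H)=23
5. join B+DNUWZ (d=83/5) ⇒ BDNUWZ; edges |B|=83/10, |DNUWZ|=31/20
  updated: d(BDNUWZ,H)=45/2
6. join BDNUWZ+H (d=45/2) ⇒ BDHNUWZ; edges |BDNUWZ|=59/20, |H|=45/4
final tree: ((B:83/10,(((D:2,U:2):5/2,N:9/2):9/4,(W:5/2,Z:5/2):17/4):31/20):59/20,H:45/4)
total length: 931/20

931/20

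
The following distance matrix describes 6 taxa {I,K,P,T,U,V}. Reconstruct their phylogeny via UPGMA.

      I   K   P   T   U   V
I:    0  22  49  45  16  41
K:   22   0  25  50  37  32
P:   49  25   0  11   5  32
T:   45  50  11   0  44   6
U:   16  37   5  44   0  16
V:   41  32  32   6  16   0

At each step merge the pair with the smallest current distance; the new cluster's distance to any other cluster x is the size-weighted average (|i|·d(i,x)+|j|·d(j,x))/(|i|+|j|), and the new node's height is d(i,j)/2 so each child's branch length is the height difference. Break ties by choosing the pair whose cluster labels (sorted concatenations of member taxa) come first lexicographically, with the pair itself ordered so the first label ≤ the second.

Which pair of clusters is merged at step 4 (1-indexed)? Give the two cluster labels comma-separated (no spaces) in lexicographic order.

PU,TV

1. join P+U (d=5) ⇒ PU; edges |P|=5/2, |U|=5/2
  updated: d(I,PU)=65/2, d(K,PU)=31, d(PU,T)=55/2, d(PU,V)=24
2. join T+V (d=6) ⇒ TV; edges |T|=3, |V|=3
  updated: d(I,TV)=43, d(K,TV)=41, d(PU,TV)=103/4
3. join I+K (d=22) ⇒ IK; edges |I|=11, |K|=11
  updated: d(IK,PU)=127/4, d(IK,TV)=42
4. join PU+TV (d=103/4) ⇒ PTUV; edges |PU|=83/8, |TV|=79/8
  updated: d(IK,PTUV)=295/8
5. join IK+PTUV (d=295/8) ⇒ IKPTUV; edges |IK|=119/16, |PTUV|=89/16
final tree: ((I:11,K:11):119/16,((P:5/2,U:5/2):83/8,(T:3,V:3):79/8):89/16)
total length: 265/4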